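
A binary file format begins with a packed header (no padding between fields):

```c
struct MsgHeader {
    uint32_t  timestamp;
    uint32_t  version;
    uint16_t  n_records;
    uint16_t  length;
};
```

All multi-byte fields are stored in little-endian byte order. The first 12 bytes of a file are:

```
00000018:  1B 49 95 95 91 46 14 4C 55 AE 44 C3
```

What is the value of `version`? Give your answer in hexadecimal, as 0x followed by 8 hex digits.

`version` follows `timestamp` (4 bytes), so it starts at byte offset 4 and occupies 4 bytes.
Bytes at offsets 4..7: 91 46 14 4C.
Little-endian: lowest address holds the least-significant byte.
Reassemble most-significant byte first: 4C 14 46 91 → 0x4C144691.

0x4C144691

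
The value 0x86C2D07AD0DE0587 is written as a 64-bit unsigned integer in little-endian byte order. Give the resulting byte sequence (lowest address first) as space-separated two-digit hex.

87 05 DE D0 7A D0 C2 86

Split into bytes (most-significant first): 86 C2 D0 7A D0 DE 05 87.
Little-endian: lowest address holds the least-significant byte.
So at ascending addresses the bytes are 87 05 DE D0 7A D0 C2 86.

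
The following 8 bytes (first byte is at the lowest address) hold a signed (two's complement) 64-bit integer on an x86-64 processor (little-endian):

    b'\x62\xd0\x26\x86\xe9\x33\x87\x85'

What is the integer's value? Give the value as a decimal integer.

Little-endian: lowest address holds the least-significant byte.
Reassemble most-significant byte first: 85 87 33 E9 86 26 D0 62 → 0x858733E98626D062.
Top bit is set, so as a signed 64-bit value this is 0x858733E98626D062 − 2^64 = -8825027866738110366.

-8825027866738110366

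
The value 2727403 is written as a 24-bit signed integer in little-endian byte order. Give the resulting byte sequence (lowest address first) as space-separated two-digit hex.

2727403 in hexadecimal, padded to 24 bits, is 0x299DEB.
Split into bytes (most-significant first): 29 9D EB.
In little-endian order the low byte comes first in memory.
So at ascending addresses the bytes are EB 9D 29.

EB 9D 29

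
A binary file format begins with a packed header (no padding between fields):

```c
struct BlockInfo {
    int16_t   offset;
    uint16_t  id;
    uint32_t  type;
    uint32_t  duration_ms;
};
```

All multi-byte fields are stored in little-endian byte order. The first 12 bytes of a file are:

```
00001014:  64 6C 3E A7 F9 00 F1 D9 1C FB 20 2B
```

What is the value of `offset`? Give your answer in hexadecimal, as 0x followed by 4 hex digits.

`offset` is the first field, at byte offset 0, occupying 2 bytes.
Bytes at offsets 0..1: 64 6C.
Little-endian stores the least-significant byte at the lowest address.
Reassemble most-significant byte first: 6C 64 → 0x6C64.

0x6C64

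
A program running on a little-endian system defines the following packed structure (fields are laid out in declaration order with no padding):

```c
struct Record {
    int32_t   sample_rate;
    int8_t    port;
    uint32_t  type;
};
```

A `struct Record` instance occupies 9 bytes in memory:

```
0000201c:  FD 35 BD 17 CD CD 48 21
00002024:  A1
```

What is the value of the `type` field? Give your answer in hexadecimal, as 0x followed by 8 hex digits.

`type` follows `sample_rate` (4 B), `port` (1 B), so it starts at offset 4 + 1 = 5 and occupies 4 bytes.
Bytes at offsets 5..8: CD 48 21 A1.
Little-endian: lowest address holds the least-significant byte.
Reassemble most-significant byte first: A1 21 48 CD → 0xA12148CD.

0xA12148CD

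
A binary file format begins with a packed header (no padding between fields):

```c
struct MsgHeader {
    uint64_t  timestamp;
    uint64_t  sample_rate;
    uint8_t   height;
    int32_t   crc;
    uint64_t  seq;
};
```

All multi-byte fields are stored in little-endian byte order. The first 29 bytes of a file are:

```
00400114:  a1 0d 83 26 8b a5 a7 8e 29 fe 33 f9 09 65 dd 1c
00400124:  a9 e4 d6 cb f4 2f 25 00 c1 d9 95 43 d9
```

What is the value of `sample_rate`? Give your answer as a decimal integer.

2079929696425082409

`sample_rate` follows `timestamp` (8 bytes), so it starts at byte offset 8 and occupies 8 bytes.
Bytes at offsets 8..15: 29 FE 33 F9 09 65 DD 1C.
In little-endian order the low byte comes first in memory.
Reassemble most-significant byte first: 1C DD 65 09 F9 33 FE 29 → 0x1CDD6509F933FE29.
0x1CDD6509F933FE29 = 2079929696425082409.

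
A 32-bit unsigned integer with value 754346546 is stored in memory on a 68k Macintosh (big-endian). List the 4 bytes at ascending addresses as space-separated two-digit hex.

754346546 in hexadecimal, padded to 32 bits, is 0x2CF66A32.
Split into bytes (most-significant first): 2C F6 6A 32.
Big-endian: lowest address holds the most-significant byte.
So the memory order matches the most-significant-first order: 2C F6 6A 32.

2C F6 6A 32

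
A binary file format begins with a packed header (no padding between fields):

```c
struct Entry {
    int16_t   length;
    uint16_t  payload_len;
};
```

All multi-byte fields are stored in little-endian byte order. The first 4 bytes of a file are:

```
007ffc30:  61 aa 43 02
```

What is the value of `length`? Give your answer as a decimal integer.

`length` is the first field, at byte offset 0, occupying 2 bytes.
Bytes at offsets 0..1: 61 AA.
Little-endian: lowest address holds the least-significant byte.
Reassemble most-significant byte first: AA 61 → 0xAA61.
Top bit is set, so as a signed 16-bit value this is 0xAA61 − 2^16 = -21919.

-21919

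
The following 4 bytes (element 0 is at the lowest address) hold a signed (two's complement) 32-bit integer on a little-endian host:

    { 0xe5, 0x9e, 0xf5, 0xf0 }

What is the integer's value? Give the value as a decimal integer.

Little-endian: lowest address holds the least-significant byte.
Reassemble most-significant byte first: F0 F5 9E E5 → 0xF0F59EE5.
Top bit is set, so as a signed 32-bit value this is 0xF0F59EE5 − 2^32 = -252338459.

-252338459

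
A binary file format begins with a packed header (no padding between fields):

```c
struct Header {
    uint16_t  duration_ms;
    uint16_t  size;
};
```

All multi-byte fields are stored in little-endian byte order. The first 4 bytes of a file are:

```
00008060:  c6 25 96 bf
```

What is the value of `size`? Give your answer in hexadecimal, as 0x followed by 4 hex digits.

`size` follows `duration_ms` (2 bytes), so it starts at byte offset 2 and occupies 2 bytes.
Bytes at offsets 2..3: 96 BF.
Little-endian stores the least-significant byte at the lowest address.
Reassemble most-significant byte first: BF 96 → 0xBF96.

0xBF96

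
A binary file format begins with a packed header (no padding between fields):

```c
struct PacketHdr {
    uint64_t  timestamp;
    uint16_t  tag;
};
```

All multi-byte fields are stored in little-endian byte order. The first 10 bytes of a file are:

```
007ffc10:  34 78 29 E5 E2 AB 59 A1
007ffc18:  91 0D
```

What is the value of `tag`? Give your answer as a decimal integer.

`tag` follows `timestamp` (8 bytes), so it starts at byte offset 8 and occupies 2 bytes.
Bytes at offsets 8..9: 91 0D.
Little-endian stores the least-significant byte at the lowest address.
Reassemble most-significant byte first: 0D 91 → 0x0D91.
0x0D91 = 3473.

3473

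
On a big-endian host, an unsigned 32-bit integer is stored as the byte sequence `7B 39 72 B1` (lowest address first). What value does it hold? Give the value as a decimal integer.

Big-endian: lowest address holds the most-significant byte.
The bytes are already most-significant first: 0x7B3972B1.
0x7B3972B1 = 2067362481.

2067362481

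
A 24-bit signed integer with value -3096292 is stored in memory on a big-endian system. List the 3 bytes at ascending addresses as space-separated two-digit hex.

D0 C1 1C

Two's complement of -3096292 in 24 bits: 3096292 = 0x2F3EE4; invert → 0xD0C11B; add 1 → 0xD0C11C.
Split into bytes (most-significant first): D0 C1 1C.
In big-endian order the high byte comes first in memory.
So the memory order matches the most-significant-first order: D0 C1 1C.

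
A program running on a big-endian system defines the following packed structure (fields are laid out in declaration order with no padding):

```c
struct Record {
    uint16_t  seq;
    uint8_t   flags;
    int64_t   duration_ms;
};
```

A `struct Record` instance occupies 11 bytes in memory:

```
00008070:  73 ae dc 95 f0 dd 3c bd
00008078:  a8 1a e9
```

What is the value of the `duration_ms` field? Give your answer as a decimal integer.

`duration_ms` follows `seq` (2 B), `flags` (1 B), so it starts at offset 2 + 1 = 3 and occupies 8 bytes.
Bytes at offsets 3..10: 95 F0 DD 3C BD A8 1A E9.
Big-endian: lowest address holds the most-significant byte.
The bytes are already most-significant first: 0x95F0DD3CBDA81AE9.
Top bit is set, so as a signed 64-bit value this is 0x95F0DD3CBDA81AE9 − 2^64 = -7642365314698044695.

-7642365314698044695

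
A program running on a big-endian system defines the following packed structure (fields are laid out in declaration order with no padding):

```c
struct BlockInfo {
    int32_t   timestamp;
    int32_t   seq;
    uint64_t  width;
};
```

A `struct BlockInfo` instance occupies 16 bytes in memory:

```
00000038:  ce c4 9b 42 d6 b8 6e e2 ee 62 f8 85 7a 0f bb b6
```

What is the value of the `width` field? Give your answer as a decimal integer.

`width` follows `timestamp` (4 B), `seq` (4 B), so it starts at offset 4 + 4 = 8 and occupies 8 bytes.
Bytes at offsets 8..15: EE 62 F8 85 7A 0F BB B6.
Big-endian: lowest address holds the most-significant byte.
The bytes are already most-significant first: 0xEE62F8857A0FBBB6.
0xEE62F8857A0FBBB6 = 17177565180906683318.

17177565180906683318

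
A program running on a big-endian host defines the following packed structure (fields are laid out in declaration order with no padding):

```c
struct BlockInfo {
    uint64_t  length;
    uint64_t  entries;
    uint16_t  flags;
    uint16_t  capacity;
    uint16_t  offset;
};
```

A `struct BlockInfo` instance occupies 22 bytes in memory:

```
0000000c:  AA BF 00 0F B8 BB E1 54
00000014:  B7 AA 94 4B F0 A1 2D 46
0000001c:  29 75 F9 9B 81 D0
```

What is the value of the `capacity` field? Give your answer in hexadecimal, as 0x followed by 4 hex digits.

0xF99B

`capacity` follows `length` (8 B), `entries` (8 B), `flags` (2 B), so it starts at offset 8 + 8 + 2 = 18 and occupies 2 bytes.
Bytes at offsets 18..19: F9 9B.
In big-endian order the high byte comes first in memory.
The bytes are already most-significant first: 0xF99B.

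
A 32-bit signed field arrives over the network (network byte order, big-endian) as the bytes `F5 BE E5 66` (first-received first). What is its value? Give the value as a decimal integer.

-172038810

Big-endian: lowest address holds the most-significant byte.
The bytes are already most-significant first: 0xF5BEE566.
Top bit is set, so as a signed 32-bit value this is 0xF5BEE566 − 2^32 = -172038810.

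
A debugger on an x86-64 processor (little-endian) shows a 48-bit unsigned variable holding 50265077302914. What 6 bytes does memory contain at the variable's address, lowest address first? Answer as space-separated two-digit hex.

82 C6 13 40 B7 2D

50265077302914 in hexadecimal, padded to 48 bits, is 0x2DB74013C682.
Split into bytes (most-significant first): 2D B7 40 13 C6 82.
Little-endian: lowest address holds the least-significant byte.
So at ascending addresses the bytes are 82 C6 13 40 B7 2D.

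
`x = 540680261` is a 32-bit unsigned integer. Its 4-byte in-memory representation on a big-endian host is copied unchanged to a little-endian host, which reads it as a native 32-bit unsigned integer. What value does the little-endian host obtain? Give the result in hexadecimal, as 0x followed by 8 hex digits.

0x45203A20

540680261 in 32-bit hexadecimal is 0x203A2045.
Stored big-endian, the bytes at ascending addresses are 20 3A 20 45.
Read back as little-endian, the first byte is least significant, giving 0x45203A20.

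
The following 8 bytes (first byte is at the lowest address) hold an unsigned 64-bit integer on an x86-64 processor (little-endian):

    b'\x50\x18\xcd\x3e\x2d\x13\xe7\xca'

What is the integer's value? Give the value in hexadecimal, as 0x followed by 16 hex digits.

Little-endian stores the least-significant byte at the lowest address.
Reassemble most-significant byte first: CA E7 13 2D 3E CD 18 50 → 0xCAE7132D3ECD1850.

0xCAE7132D3ECD1850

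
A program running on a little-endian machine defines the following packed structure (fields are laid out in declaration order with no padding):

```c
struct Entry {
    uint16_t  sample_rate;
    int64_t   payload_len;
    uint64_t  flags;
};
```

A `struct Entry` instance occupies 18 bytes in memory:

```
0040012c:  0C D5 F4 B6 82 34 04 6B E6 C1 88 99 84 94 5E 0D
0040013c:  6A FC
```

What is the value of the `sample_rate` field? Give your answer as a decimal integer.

`sample_rate` is the first field, at byte offset 0, occupying 2 bytes.
Bytes at offsets 0..1: 0C D5.
In little-endian order the low byte comes first in memory.
Reassemble most-significant byte first: D5 0C → 0xD50C.
0xD50C = 54540.

54540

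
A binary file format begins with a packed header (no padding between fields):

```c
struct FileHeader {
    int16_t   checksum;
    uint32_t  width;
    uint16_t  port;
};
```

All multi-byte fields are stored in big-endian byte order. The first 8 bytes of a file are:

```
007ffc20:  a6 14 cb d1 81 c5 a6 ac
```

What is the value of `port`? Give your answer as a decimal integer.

42668

`port` follows `checksum` (2 B), `width` (4 B), so it starts at offset 2 + 4 = 6 and occupies 2 bytes.
Bytes at offsets 6..7: A6 AC.
Big-endian stores the most-significant byte at the lowest address.
The bytes are already most-significant first: 0xA6AC.
0xA6AC = 42668.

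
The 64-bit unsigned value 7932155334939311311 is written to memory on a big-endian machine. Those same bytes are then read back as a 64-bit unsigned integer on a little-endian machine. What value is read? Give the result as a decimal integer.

7932155334939311311 in 64-bit hexadecimal is 0x6E14AD403246FCCF.
Stored big-endian, the bytes at ascending addresses are 6E 14 AD 40 32 46 FC CF.
Read back as little-endian, the first byte is least significant, giving 0xCFFC463240AD146E.
0xCFFC463240AD146E = 14986930841629561966.

14986930841629561966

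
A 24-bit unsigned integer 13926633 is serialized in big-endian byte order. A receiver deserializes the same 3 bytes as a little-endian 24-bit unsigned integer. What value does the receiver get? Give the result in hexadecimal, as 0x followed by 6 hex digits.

13926633 in 24-bit hexadecimal is 0xD480E9.
Stored big-endian, the bytes at ascending addresses are D4 80 E9.
Read back as little-endian, the first byte is least significant, giving 0xE980D4.

0xE980D4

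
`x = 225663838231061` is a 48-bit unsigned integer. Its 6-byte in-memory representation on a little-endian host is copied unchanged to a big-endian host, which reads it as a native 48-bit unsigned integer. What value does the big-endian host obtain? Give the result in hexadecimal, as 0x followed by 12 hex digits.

225663838231061 in 48-bit hexadecimal is 0xCD3D74EA9A15.
Stored little-endian, the bytes at ascending addresses are 15 9A EA 74 3D CD.
Read back as big-endian, the last byte is least significant, giving 0x159AEA743DCD.

0x159AEA743DCD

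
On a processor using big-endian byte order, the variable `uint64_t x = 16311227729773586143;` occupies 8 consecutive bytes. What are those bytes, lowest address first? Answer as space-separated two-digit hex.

16311227729773586143 in hexadecimal, padded to 64 bits, is 0xE25D1F331BA7E6DF.
Split into bytes (most-significant first): E2 5D 1F 33 1B A7 E6 DF.
In big-endian order the high byte comes first in memory.
So the memory order matches the most-significant-first order: E2 5D 1F 33 1B A7 E6 DF.

E2 5D 1F 33 1B A7 E6 DF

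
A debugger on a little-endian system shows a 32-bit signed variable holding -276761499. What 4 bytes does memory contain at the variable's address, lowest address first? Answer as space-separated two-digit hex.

Two's complement of -276761499 in 32 bits: 276761499 = 0x107F0B9B; invert → 0xEF80F464; add 1 → 0xEF80F465.
Split into bytes (most-significant first): EF 80 F4 65.
In little-endian order the low byte comes first in memory.
So at ascending addresses the bytes are 65 F4 80 EF.

65 F4 80 EF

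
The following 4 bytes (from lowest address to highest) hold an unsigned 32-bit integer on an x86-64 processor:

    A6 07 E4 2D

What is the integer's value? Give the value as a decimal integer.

Little-endian: lowest address holds the least-significant byte.
Reassemble most-significant byte first: 2D E4 07 A6 → 0x2DE407A6.
0x2DE407A6 = 769918886.

769918886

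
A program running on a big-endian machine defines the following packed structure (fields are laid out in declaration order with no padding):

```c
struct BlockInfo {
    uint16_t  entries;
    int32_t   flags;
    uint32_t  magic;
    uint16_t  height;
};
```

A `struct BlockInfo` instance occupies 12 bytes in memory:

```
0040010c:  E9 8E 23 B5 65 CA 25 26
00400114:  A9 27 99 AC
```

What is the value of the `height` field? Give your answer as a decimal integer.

`height` follows `entries` (2 B), `flags` (4 B), `magic` (4 B), so it starts at offset 2 + 4 + 4 = 10 and occupies 2 bytes.
Bytes at offsets 10..11: 99 AC.
In big-endian order the high byte comes first in memory.
The bytes are already most-significant first: 0x99AC.
0x99AC = 39340.

39340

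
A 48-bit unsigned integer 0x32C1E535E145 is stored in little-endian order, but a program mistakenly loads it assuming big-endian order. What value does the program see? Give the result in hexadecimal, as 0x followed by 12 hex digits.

Stored little-endian, the bytes at ascending addresses are 45 E1 35 E5 C1 32.
Read back as big-endian, the last byte is least significant, giving 0x45E135E5C132.

0x45E135E5C132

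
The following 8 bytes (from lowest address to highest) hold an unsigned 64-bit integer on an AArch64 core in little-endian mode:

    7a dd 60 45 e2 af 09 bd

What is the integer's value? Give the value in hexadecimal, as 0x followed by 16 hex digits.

0xBD09AFE24560DD7A

In little-endian order the low byte comes first in memory.
Reassemble most-significant byte first: BD 09 AF E2 45 60 DD 7A → 0xBD09AFE24560DD7A.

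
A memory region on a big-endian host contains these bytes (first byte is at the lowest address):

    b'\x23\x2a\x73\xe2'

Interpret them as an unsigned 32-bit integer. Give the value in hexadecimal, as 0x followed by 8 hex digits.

0x232A73E2

In big-endian order the high byte comes first in memory.
The bytes are already most-significant first: 0x232A73E2.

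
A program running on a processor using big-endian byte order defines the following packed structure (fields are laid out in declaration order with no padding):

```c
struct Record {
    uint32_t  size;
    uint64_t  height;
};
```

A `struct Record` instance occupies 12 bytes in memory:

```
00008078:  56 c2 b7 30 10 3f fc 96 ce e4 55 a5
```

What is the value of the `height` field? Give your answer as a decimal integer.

1170932152785982885

`height` follows `size` (4 bytes), so it starts at byte offset 4 and occupies 8 bytes.
Bytes at offsets 4..11: 10 3F FC 96 CE E4 55 A5.
In big-endian order the high byte comes first in memory.
The bytes are already most-significant first: 0x103FFC96CEE455A5.
0x103FFC96CEE455A5 = 1170932152785982885.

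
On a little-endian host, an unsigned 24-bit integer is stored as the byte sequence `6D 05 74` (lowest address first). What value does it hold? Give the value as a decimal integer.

Little-endian stores the least-significant byte at the lowest address.
Reassemble most-significant byte first: 74 05 6D → 0x74056D.
0x74056D = 7603565.

7603565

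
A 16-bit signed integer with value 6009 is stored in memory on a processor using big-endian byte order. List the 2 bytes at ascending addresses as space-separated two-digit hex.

17 79

6009 in hexadecimal, padded to 16 bits, is 0x1779.
Split into bytes (most-significant first): 17 79.
Big-endian: lowest address holds the most-significant byte.
So the memory order matches the most-significant-first order: 17 79.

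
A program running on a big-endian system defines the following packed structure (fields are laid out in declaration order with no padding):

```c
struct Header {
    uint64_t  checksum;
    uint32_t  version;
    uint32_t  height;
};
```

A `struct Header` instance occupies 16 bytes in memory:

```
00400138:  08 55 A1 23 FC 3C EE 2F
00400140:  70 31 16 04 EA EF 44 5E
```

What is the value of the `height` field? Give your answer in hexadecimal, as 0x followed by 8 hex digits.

0xEAEF445E

`height` follows `checksum` (8 B), `version` (4 B), so it starts at offset 8 + 4 = 12 and occupies 4 bytes.
Bytes at offsets 12..15: EA EF 44 5E.
In big-endian order the high byte comes first in memory.
The bytes are already most-significant first: 0xEAEF445E.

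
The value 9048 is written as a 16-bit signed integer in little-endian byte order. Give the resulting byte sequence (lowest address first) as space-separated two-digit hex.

58 23

9048 in hexadecimal, padded to 16 bits, is 0x2358.
Split into bytes (most-significant first): 23 58.
Little-endian stores the least-significant byte at the lowest address.
So at ascending addresses the bytes are 58 23.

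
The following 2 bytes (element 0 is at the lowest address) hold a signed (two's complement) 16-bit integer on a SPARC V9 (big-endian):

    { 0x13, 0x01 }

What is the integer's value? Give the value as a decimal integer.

Big-endian stores the most-significant byte at the lowest address.
The bytes are already most-significant first: 0x1301.
0x1301 = 4865.

4865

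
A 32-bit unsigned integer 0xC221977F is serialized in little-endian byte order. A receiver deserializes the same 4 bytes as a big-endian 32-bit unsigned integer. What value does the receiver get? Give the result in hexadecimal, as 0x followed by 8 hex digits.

0x7F9721C2

Stored little-endian, the bytes at ascending addresses are 7F 97 21 C2.
Read back as big-endian, the last byte is least significant, giving 0x7F9721C2.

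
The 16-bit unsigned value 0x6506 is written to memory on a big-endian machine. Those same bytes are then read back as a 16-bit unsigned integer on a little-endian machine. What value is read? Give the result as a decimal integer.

Stored big-endian, the bytes at ascending addresses are 65 06.
Read back as little-endian, the first byte is least significant, giving 0x0665.
0x0665 = 1637.

1637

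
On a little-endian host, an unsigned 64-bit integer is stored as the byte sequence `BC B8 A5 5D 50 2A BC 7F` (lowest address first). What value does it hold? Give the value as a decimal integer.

In little-endian order the low byte comes first in memory.
Reassemble most-significant byte first: 7F BC 2A 50 5D A5 B8 BC → 0x7FBC2A505DA5B8BC.
0x7FBC2A505DA5B8BC = 9204278263095343292.

9204278263095343292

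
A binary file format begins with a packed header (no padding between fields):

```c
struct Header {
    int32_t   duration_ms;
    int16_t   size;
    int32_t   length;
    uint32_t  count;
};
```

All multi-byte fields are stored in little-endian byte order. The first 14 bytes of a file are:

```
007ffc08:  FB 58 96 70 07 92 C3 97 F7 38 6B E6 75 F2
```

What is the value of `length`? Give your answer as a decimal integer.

955750339

`length` follows `duration_ms` (4 B), `size` (2 B), so it starts at offset 4 + 2 = 6 and occupies 4 bytes.
Bytes at offsets 6..9: C3 97 F7 38.
In little-endian order the low byte comes first in memory.
Reassemble most-significant byte first: 38 F7 97 C3 → 0x38F797C3.
0x38F797C3 = 955750339.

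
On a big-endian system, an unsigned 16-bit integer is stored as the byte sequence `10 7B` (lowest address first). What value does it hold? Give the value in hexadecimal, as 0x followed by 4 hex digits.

0x107B

In big-endian order the high byte comes first in memory.
The bytes are already most-significant first: 0x107B.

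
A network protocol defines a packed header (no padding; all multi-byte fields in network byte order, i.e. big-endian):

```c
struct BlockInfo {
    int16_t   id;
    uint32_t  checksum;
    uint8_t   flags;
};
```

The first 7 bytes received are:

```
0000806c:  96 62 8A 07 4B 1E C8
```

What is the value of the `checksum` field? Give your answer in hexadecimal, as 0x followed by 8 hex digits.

0x8A074B1E

`checksum` follows `id` (2 bytes), so it starts at byte offset 2 and occupies 4 bytes.
Bytes at offsets 2..5: 8A 07 4B 1E.
In big-endian order the high byte comes first in memory.
The bytes are already most-significant first: 0x8A074B1E.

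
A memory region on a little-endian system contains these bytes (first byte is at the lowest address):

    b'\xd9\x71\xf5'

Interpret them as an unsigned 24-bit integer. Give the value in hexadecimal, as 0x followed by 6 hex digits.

0xF571D9

In little-endian order the low byte comes first in memory.
Reassemble most-significant byte first: F5 71 D9 → 0xF571D9.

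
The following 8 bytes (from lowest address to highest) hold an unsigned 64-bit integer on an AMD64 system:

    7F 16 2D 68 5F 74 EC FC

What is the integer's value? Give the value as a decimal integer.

Little-endian: lowest address holds the least-significant byte.
Reassemble most-significant byte first: FC EC 74 5F 68 2D 16 7F → 0xFCEC745F682D167F.
0xFCEC745F682D167F = 18225069745180055167.

18225069745180055167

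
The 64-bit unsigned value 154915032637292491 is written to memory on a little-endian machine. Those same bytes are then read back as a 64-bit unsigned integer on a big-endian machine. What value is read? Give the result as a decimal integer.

14681654256308463106

154915032637292491 in 64-bit hexadecimal is 0x02265E66C2B6BFCB.
Stored little-endian, the bytes at ascending addresses are CB BF B6 C2 66 5E 26 02.
Read back as big-endian, the last byte is least significant, giving 0xCBBFB6C2665E2602.
0xCBBFB6C2665E2602 = 14681654256308463106.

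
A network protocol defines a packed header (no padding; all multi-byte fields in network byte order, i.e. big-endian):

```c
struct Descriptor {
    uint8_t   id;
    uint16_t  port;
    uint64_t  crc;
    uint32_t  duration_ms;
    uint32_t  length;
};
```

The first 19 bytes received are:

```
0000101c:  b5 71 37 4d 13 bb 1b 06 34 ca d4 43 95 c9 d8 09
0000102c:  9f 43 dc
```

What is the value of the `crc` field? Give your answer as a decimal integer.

5553988490220587732

`crc` follows `id` (1 B), `port` (2 B), so it starts at offset 1 + 2 = 3 and occupies 8 bytes.
Bytes at offsets 3..10: 4D 13 BB 1B 06 34 CA D4.
In big-endian order the high byte comes first in memory.
The bytes are already most-significant first: 0x4D13BB1B0634CAD4.
0x4D13BB1B0634CAD4 = 5553988490220587732.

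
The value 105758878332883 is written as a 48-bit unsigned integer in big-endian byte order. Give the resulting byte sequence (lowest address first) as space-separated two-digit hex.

105758878332883 in hexadecimal, padded to 48 bits, is 0x602FE85FF7D3.
Split into bytes (most-significant first): 60 2F E8 5F F7 D3.
Big-endian stores the most-significant byte at the lowest address.
So the memory order matches the most-significant-first order: 60 2F E8 5F F7 D3.

60 2F E8 5F F7 D3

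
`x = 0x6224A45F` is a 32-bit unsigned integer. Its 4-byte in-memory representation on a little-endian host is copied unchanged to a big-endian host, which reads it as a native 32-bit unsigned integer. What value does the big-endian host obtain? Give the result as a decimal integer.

Stored little-endian, the bytes at ascending addresses are 5F A4 24 62.
Read back as big-endian, the last byte is least significant, giving 0x5FA42462.
0x5FA42462 = 1604592738.

1604592738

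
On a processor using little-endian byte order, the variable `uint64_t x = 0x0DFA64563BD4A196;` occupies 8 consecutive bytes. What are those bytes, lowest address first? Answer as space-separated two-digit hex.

Split into bytes (most-significant first): 0D FA 64 56 3B D4 A1 96.
Little-endian stores the least-significant byte at the lowest address.
So at ascending addresses the bytes are 96 A1 D4 3B 56 64 FA 0D.

96 A1 D4 3B 56 64 FA 0D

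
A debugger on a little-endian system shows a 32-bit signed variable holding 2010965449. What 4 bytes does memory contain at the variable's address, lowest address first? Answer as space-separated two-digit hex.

2010965449 in hexadecimal, padded to 32 bits, is 0x77DCE5C9.
Split into bytes (most-significant first): 77 DC E5 C9.
Little-endian: lowest address holds the least-significant byte.
So at ascending addresses the bytes are C9 E5 DC 77.

C9 E5 DC 77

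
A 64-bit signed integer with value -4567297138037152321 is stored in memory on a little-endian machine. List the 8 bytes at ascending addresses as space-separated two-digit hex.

Two's complement of -4567297138037152321 in 64 bits: 4567297138037152321 = 0x3F624C8C685CDA41; invert → 0xC09DB37397A325BE; add 1 → 0xC09DB37397A325BF.
Split into bytes (most-significant first): C0 9D B3 73 97 A3 25 BF.
In little-endian order the low byte comes first in memory.
So at ascending addresses the bytes are BF 25 A3 97 73 B3 9D C0.

BF 25 A3 97 73 B3 9D C0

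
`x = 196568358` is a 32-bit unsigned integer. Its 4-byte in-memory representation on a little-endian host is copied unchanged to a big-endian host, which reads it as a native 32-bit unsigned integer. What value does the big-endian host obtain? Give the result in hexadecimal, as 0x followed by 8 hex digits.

196568358 in 32-bit hexadecimal is 0x0BB76526.
Stored little-endian, the bytes at ascending addresses are 26 65 B7 0B.
Read back as big-endian, the last byte is least significant, giving 0x2665B70B.

0x2665B70B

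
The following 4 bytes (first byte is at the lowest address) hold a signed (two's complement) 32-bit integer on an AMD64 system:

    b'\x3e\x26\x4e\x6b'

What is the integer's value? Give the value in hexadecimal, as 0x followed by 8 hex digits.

Little-endian stores the least-significant byte at the lowest address.
Reassemble most-significant byte first: 6B 4E 26 3E → 0x6B4E263E.

0x6B4E263E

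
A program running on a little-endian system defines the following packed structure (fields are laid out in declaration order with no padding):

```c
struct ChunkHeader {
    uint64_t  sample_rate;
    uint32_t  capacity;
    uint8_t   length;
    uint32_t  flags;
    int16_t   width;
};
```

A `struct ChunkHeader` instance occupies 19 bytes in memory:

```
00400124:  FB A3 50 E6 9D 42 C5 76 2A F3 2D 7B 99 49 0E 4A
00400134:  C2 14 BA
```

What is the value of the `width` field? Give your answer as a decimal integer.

-17900

`width` follows `sample_rate` (8 B), `capacity` (4 B), `length` (1 B), `flags` (4 B), so it starts at offset 8 + 4 + 1 + 4 = 17 and occupies 2 bytes.
Bytes at offsets 17..18: 14 BA.
Little-endian stores the least-significant byte at the lowest address.
Reassemble most-significant byte first: BA 14 → 0xBA14.
Top bit is set, so as a signed 16-bit value this is 0xBA14 − 2^16 = -17900.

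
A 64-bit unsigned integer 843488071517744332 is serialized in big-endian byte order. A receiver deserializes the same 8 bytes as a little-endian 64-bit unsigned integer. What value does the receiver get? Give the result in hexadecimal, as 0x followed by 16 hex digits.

843488071517744332 in 64-bit hexadecimal is 0x0BB4ABEE9B182CCC.
Stored big-endian, the bytes at ascending addresses are 0B B4 AB EE 9B 18 2C CC.
Read back as little-endian, the first byte is least significant, giving 0xCC2C189BEEABB40B.

0xCC2C189BEEABB40B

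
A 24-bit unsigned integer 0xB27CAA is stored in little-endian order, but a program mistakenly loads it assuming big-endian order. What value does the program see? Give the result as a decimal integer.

11173042

Stored little-endian, the bytes at ascending addresses are AA 7C B2.
Read back as big-endian, the last byte is least significant, giving 0xAA7CB2.
0xAA7CB2 = 11173042.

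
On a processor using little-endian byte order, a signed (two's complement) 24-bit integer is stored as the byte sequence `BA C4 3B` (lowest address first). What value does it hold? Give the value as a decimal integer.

3916986

In little-endian order the low byte comes first in memory.
Reassemble most-significant byte first: 3B C4 BA → 0x3BC4BA.
0x3BC4BA = 3916986.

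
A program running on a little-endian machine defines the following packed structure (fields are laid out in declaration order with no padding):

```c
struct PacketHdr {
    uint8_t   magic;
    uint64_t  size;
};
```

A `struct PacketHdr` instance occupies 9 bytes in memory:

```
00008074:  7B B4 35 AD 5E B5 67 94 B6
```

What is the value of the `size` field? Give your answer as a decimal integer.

13156254440131212724

`size` follows `magic` (1 byte), so it starts at byte offset 1 and occupies 8 bytes.
Bytes at offsets 1..8: B4 35 AD 5E B5 67 94 B6.
Little-endian: lowest address holds the least-significant byte.
Reassemble most-significant byte first: B6 94 67 B5 5E AD 35 B4 → 0xB69467B55EAD35B4.
0xB69467B55EAD35B4 = 13156254440131212724.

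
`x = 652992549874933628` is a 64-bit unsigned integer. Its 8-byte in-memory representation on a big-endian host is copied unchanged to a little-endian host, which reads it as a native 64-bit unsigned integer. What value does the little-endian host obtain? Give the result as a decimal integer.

8979972805355704073

652992549874933628 in 64-bit hexadecimal is 0x090FE543B0459F7C.
Stored big-endian, the bytes at ascending addresses are 09 0F E5 43 B0 45 9F 7C.
Read back as little-endian, the first byte is least significant, giving 0x7C9F45B043E50F09.
0x7C9F45B043E50F09 = 8979972805355704073.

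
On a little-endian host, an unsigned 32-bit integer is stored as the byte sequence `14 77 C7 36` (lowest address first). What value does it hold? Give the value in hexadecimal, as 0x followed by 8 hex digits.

Little-endian stores the least-significant byte at the lowest address.
Reassemble most-significant byte first: 36 C7 77 14 → 0x36C77714.

0x36C77714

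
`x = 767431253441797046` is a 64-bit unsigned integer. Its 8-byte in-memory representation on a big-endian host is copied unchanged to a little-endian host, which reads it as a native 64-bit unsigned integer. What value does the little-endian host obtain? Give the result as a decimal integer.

767431253441797046 in 64-bit hexadecimal is 0x0AA676A8B2EE5BB6.
Stored big-endian, the bytes at ascending addresses are 0A A6 76 A8 B2 EE 5B B6.
Read back as little-endian, the first byte is least significant, giving 0xB65BEEB2A876A60A.
0xB65BEEB2A876A60A = 13140358788881491466.

13140358788881491466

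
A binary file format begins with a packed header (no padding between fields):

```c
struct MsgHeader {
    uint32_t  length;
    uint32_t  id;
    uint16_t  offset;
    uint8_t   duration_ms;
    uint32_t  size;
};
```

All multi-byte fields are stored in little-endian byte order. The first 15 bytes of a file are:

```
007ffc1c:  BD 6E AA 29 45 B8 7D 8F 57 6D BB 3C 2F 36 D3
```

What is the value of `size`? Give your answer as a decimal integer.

`size` follows `length` (4 B), `id` (4 B), `offset` (2 B), `duration_ms` (1 B), so it starts at offset 4 + 4 + 2 + 1 = 11 and occupies 4 bytes.
Bytes at offsets 11..14: 3C 2F 36 D3.
Little-endian: lowest address holds the least-significant byte.
Reassemble most-significant byte first: D3 36 2F 3C → 0xD3362F3C.
0xD3362F3C = 3543543612.

3543543612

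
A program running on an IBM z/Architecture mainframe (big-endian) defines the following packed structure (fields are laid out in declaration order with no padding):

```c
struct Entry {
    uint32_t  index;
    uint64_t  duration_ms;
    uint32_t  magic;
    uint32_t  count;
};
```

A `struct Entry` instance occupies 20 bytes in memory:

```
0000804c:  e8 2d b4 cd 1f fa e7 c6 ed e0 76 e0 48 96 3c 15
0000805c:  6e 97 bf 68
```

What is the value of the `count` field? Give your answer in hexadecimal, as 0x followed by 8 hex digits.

`count` follows `index` (4 B), `duration_ms` (8 B), `magic` (4 B), so it starts at offset 4 + 8 + 4 = 16 and occupies 4 bytes.
Bytes at offsets 16..19: 6E 97 BF 68.
Big-endian: lowest address holds the most-significant byte.
The bytes are already most-significant first: 0x6E97BF68.

0x6E97BF68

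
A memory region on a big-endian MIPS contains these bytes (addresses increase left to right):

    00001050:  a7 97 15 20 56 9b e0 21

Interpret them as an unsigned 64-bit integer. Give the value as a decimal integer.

In big-endian order the high byte comes first in memory.
The bytes are already most-significant first: 0xA7971520569BE021.
0xA7971520569BE021 = 12076144154453467169.

12076144154453467169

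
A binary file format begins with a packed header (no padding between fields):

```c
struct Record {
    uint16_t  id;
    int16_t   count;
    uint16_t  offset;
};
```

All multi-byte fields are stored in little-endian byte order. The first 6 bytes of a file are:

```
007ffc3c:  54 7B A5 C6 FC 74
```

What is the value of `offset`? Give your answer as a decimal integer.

29948

`offset` follows `id` (2 B), `count` (2 B), so it starts at offset 2 + 2 = 4 and occupies 2 bytes.
Bytes at offsets 4..5: FC 74.
Little-endian stores the least-significant byte at the lowest address.
Reassemble most-significant byte first: 74 FC → 0x74FC.
0x74FC = 29948.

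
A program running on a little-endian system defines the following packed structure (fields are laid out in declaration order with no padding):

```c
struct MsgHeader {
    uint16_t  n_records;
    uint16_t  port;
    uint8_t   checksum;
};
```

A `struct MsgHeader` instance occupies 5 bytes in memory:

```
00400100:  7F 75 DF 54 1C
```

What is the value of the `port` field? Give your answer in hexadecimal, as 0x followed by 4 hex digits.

0x54DF

`port` follows `n_records` (2 bytes), so it starts at byte offset 2 and occupies 2 bytes.
Bytes at offsets 2..3: DF 54.
Little-endian stores the least-significant byte at the lowest address.
Reassemble most-significant byte first: 54 DF → 0x54DF.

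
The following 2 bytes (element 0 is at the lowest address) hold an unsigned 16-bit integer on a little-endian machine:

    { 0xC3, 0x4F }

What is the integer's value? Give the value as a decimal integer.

20419

In little-endian order the low byte comes first in memory.
Reassemble most-significant byte first: 4F C3 → 0x4FC3.
0x4FC3 = 20419.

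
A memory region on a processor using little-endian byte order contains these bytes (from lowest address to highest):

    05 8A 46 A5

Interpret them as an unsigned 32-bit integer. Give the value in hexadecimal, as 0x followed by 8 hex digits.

0xA5468A05

Little-endian stores the least-significant byte at the lowest address.
Reassemble most-significant byte first: A5 46 8A 05 → 0xA5468A05.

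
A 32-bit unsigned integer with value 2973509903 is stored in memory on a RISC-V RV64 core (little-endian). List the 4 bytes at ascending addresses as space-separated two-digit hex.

2973509903 in hexadecimal, padded to 32 bits, is 0xB13C290F.
Split into bytes (most-significant first): B1 3C 29 0F.
Little-endian: lowest address holds the least-significant byte.
So at ascending addresses the bytes are 0F 29 3C B1.

0F 29 3C B1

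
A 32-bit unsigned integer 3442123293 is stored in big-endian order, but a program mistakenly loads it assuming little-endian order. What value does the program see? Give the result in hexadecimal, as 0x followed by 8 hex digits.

0x1DA22ACD

3442123293 in 32-bit hexadecimal is 0xCD2AA21D.
Stored big-endian, the bytes at ascending addresses are CD 2A A2 1D.
Read back as little-endian, the first byte is least significant, giving 0x1DA22ACD.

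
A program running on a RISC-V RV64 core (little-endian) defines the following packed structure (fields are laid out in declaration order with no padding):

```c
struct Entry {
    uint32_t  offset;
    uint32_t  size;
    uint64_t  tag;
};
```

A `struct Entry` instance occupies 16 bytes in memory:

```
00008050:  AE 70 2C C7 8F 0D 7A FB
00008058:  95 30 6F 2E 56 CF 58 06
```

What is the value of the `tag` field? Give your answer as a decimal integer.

`tag` follows `offset` (4 B), `size` (4 B), so it starts at offset 4 + 4 = 8 and occupies 8 bytes.
Bytes at offsets 8..15: 95 30 6F 2E 56 CF 58 06.
Little-endian stores the least-significant byte at the lowest address.
Reassemble most-significant byte first: 06 58 CF 56 2E 6F 30 95 → 0x0658CF562E6F3095.
0x0658CF562E6F3095 = 457343331231281301.

457343331231281301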